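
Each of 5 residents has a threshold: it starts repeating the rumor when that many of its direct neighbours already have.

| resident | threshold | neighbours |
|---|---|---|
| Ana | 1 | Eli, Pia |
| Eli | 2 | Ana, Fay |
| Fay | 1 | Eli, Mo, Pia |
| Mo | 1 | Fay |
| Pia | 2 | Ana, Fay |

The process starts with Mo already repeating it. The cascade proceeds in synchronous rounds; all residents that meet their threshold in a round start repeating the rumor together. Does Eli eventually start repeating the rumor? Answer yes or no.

no

Round 1 — Mo starts repeating the rumor (initial).
Round 2 — checking thresholds:
  Fay: 1 of 3 neighbours ≥ 1, starts repeating the rumor.
Round 3 — no new spreads; cascade stops.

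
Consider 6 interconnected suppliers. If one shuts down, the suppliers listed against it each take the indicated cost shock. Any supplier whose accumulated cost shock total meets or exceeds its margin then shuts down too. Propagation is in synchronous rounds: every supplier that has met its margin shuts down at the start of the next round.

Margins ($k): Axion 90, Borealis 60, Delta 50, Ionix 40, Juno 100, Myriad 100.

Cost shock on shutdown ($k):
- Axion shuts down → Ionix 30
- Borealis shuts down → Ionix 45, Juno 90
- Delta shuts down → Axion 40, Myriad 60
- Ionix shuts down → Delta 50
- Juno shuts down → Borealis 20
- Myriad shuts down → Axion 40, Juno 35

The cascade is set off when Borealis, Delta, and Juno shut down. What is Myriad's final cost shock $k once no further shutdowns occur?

60

Round 1 — Borealis, Delta, Juno shut down (initial).
  Axion: +40 → 40 < 90
  Ionix: +45 → 45 ≥ 40
  Myriad: +60 → 60 < 100
Round 2 — Ionix shuts down.
No further shutdowns.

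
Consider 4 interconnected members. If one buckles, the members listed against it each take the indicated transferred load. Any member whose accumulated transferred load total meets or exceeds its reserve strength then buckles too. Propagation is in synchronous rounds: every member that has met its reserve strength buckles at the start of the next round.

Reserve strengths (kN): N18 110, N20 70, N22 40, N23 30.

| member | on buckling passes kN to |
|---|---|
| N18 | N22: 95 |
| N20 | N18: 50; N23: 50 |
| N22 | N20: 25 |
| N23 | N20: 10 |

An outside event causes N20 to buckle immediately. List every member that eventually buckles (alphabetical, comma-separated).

N20, N23

Round 1 — N20 buckles (initial).
  N18: +50 → 50 < 110
  N23: +50 → 50 ≥ 30
Round 2 — N23 buckles.
No further bucklings.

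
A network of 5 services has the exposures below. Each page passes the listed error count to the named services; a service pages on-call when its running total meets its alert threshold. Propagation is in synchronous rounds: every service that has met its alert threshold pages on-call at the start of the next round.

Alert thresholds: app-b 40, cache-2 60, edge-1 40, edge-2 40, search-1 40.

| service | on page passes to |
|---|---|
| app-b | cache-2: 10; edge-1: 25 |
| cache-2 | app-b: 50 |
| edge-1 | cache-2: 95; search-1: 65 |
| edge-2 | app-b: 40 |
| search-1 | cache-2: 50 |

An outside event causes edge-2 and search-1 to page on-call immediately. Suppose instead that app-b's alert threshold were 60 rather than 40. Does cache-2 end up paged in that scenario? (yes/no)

With app-b's alert threshold at 60:
Round 1 — edge-2, search-1 page on-call (initial).
  app-b: +40 → 40 < 60
  cache-2: +50 → 50 < 60
No further pages.

no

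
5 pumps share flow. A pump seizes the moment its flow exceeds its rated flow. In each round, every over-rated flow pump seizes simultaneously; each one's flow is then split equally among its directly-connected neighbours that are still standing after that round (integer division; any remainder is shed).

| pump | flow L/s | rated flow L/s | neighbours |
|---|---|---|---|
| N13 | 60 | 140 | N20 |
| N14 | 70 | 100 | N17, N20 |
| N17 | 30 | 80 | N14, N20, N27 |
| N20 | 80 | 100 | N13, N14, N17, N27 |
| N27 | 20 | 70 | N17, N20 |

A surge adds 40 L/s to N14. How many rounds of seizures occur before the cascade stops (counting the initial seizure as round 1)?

3

Round 1 — N14 at 110 > 100. N14 seizes.
  N14 sheds 110 L/s to N17, N20: 55 each.
    N17: 30+55 = 85 > 80
    N20: 80+55 = 135 > 100
Round 2 — N17, N20 seize.
  N17 sheds 85 L/s to N27: 85 each.
    N27: 20+85 = 105 > 70
  N20 sheds 135 L/s to N13, N27: 67 each (1 lost).
    N13: 60+67 = 127 ≤ 140
    N27: 105+67 = 172 > 70
Round 3 — N27 seizes.
  N27 sheds 172 L/s: no online neighbours, lost.
No further seizures.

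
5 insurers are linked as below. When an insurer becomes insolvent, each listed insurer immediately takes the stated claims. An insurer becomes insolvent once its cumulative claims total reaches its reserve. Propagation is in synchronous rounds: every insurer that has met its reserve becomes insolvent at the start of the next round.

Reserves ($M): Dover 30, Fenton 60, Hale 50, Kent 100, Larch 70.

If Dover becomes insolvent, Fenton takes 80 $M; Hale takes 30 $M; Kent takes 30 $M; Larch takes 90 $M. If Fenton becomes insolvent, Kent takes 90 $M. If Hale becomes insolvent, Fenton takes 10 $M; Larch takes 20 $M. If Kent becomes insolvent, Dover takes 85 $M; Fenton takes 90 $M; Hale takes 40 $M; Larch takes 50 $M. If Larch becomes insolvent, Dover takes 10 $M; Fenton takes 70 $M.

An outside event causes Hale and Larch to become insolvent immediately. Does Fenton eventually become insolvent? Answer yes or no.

Round 1 — Hale, Larch become insolvent (initial).
  Dover: +10 → 10 < 30
  Fenton: +10+70 → 80 ≥ 60
Round 2 — Fenton becomes insolvent.
  Kent: +90 → 90 < 100
No further insolvencies.

yes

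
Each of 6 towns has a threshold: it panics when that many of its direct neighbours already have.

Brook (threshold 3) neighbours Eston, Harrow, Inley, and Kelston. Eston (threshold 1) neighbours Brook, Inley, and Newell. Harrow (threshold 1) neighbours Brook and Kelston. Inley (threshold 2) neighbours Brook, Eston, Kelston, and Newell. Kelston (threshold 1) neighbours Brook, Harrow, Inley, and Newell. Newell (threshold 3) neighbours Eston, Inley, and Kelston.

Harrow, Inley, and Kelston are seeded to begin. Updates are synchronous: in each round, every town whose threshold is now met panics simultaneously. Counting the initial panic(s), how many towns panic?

6

Round 1 — Harrow, Inley, Kelston panic (initial).
Round 2 — checking thresholds:
  Brook: 3 of 4 neighbours ≥ 3, panics.
  Eston: 1 of 3 neighbours ≥ 1, panics.
  Newell: 2 of 3 neighbours < 3, holds.
Round 3 — checking thresholds:
  Newell: 3 of 3 neighbours ≥ 3, panics.
Round 4 — no new panics; cascade stops.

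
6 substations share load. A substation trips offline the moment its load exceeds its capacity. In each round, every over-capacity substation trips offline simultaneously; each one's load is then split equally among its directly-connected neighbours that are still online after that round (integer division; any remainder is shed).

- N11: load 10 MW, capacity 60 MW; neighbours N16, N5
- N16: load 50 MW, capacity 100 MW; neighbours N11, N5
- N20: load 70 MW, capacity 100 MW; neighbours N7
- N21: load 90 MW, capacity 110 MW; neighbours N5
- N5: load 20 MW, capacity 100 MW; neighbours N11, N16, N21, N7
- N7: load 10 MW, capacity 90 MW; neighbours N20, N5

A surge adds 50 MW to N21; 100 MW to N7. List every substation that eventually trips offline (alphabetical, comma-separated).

N11, N16, N20, N21, N5, N7

Round 1 — N21 at 140 > 110; N7 at 110 > 90. N21, N7 trip offline.
  N21 sheds 140 MW to N5: 140 each.
    N5: 20+140 = 160 > 100
  N7 sheds 110 MW to N20, N5: 55 each.
    N20: 70+55 = 125 > 100
    N5: 160+55 = 215 > 100
Round 2 — N20, N5 trip offline.
  N20 sheds 125 MW: no online neighbours, lost.
  N5 sheds 215 MW to N11, N16: 107 each (1 lost).
    N11: 10+107 = 117 > 60
    N16: 50+107 = 157 > 100
Round 3 — N11, N16 trip offline.
  N11 sheds 117 MW: no online neighbours, lost.
  N16 sheds 157 MW: no online neighbours, lost.
No further trips.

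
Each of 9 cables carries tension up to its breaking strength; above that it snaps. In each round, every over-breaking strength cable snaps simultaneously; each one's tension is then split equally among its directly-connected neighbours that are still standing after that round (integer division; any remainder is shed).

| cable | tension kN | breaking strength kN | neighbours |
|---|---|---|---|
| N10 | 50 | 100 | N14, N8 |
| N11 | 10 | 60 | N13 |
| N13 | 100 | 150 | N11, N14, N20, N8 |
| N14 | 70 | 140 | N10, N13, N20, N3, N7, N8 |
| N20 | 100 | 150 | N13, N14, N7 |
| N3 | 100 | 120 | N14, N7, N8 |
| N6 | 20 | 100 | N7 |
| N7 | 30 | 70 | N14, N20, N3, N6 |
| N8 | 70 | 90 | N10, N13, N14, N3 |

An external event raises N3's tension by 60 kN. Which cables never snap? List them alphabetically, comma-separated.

Round 1 — N3 at 160 > 120. N3 snaps.
  N3 sheds 160 kN to N14, N7, N8: 53 each (1 lost).
    N14: 70+53 = 123 ≤ 140
    N7: 30+53 = 83 > 70
    N8: 70+53 = 123 > 90
Round 2 — N7, N8 snap.
  N7 sheds 83 kN to N14, N20, N6: 27 each (2 lost).
    N14: 123+27 = 150 > 140
    N20: 100+27 = 127 ≤ 150
    N6: 20+27 = 47 ≤ 100
  N8 sheds 123 kN to N10, N13, N14: 41 each.
    N10: 50+41 = 91 ≤ 100
    N13: 100+41 = 141 ≤ 150
    N14: 150+41 = 191 > 140
Round 3 — N14 snaps.
  N14 sheds 191 kN to N10, N13, N20: 63 each (2 lost).
    N10: 91+63 = 154 > 100
    N13: 141+63 = 204 > 150
    N20: 127+63 = 190 > 150
Round 4 — N10, N13, N20 snap.
  N10 sheds 154 kN: no online neighbours, lost.
  N13 sheds 204 kN to N11: 204 each.
    N11: 10+204 = 214 > 60
  N20 sheds 190 kN: no online neighbours, lost.
Round 5 — N11 snaps.
  N11 sheds 214 kN: no online neighbours, lost.
No further breaks.

N6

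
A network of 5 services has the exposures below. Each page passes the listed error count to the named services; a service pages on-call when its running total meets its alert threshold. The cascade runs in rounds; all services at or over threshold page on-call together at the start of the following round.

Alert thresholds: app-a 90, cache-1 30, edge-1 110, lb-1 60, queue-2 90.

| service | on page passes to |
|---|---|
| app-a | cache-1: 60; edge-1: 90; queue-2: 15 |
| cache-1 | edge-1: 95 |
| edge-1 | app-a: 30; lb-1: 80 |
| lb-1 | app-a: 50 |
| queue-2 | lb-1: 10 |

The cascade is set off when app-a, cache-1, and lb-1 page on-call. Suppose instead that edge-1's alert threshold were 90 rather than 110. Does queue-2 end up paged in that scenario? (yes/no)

With edge-1's alert threshold at 90:
Round 1 — app-a, cache-1, lb-1 page on-call (initial).
  edge-1: +90+95 → 185 ≥ 90
  queue-2: +15 → 15 < 90
Round 2 — edge-1 pages on-call.
No further pages.

no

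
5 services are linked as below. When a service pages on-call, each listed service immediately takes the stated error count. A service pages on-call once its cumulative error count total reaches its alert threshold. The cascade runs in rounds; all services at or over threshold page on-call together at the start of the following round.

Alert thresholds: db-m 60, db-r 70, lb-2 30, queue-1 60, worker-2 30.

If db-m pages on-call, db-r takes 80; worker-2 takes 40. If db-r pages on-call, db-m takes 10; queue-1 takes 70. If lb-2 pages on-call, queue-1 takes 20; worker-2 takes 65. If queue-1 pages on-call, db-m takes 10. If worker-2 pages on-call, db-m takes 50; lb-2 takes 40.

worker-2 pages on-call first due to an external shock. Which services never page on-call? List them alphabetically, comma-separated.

db-m, db-r, queue-1

Round 1 — worker-2 pages on-call (initial).
  db-m: +50 → 50 < 60
  lb-2: +40 → 40 ≥ 30
Round 2 — lb-2 pages on-call.
  queue-1: +20 → 20 < 60
No further pages.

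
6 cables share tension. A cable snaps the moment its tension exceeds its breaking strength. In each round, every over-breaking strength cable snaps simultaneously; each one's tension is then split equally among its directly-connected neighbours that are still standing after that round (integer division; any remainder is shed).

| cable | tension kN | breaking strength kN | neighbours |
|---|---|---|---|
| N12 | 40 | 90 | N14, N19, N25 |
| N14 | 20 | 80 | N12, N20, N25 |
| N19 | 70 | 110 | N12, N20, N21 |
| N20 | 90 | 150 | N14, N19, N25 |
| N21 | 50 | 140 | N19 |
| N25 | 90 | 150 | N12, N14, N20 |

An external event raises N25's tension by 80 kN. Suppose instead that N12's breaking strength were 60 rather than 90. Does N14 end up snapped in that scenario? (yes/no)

yes

With N12's breaking strength at 60:
Round 1 — N25 at 170 > 150. N25 snaps.
  N25 sheds 170 kN to N12, N14, N20: 56 each (2 lost).
    N12: 40+56 = 96 > 60
    N14: 20+56 = 76 ≤ 80
    N20: 90+56 = 146 ≤ 150
Round 2 — N12 snaps.
  N12 sheds 96 kN to N14, N19: 48 each.
    N14: 76+48 = 124 > 80
    N19: 70+48 = 118 > 110
Round 3 — N14, N19 snap.
  N14 sheds 124 kN to N20: 124 each.
    N20: 146+124 = 270 > 150
  N19 sheds 118 kN to N20, N21: 59 each.
    N20: 270+59 = 329 > 150
    N21: 50+59 = 109 ≤ 140
Round 4 — N20 snaps.
  N20 sheds 329 kN: no online neighbours, lost.
No further breaks.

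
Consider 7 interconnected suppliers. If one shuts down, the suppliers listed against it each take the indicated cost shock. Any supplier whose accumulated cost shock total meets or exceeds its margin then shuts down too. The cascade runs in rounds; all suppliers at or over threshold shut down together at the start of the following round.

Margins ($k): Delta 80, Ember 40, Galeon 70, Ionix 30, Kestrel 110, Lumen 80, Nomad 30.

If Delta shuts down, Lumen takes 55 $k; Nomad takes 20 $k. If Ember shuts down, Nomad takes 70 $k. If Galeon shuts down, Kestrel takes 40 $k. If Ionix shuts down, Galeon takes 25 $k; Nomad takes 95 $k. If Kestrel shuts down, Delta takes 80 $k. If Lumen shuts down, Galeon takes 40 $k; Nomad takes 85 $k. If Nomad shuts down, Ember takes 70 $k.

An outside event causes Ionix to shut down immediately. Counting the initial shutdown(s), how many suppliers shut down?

3

Round 1 — Ionix shuts down (initial).
  Galeon: +25 → 25 < 70
  Nomad: +95 → 95 ≥ 30
Round 2 — Nomad shuts down.
  Ember: +70 → 70 ≥ 40
Round 3 — Ember shuts down.
No further shutdowns.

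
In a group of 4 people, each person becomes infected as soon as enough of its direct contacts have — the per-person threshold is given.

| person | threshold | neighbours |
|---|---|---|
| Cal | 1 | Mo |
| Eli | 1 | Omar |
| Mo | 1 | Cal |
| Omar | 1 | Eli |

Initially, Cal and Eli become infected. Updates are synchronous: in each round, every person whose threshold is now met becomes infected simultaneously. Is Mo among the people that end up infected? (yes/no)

Round 1 — Cal, Eli become infected (initial).
Round 2 — checking thresholds:
  Mo: 1 of 1 neighbours ≥ 1, becomes infected.
  Omar: 1 of 1 neighbours ≥ 1, becomes infected.
Round 3 — no new infections; cascade stops.

yes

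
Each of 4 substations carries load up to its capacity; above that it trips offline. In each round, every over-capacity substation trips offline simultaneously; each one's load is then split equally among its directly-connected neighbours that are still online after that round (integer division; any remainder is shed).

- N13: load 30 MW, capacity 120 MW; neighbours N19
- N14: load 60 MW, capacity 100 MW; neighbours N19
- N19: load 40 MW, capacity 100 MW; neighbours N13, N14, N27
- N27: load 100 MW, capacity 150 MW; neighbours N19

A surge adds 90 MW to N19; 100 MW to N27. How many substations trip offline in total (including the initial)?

Round 1 — N19 at 130 > 100; N27 at 200 > 150. N19, N27 trip offline.
  N19 sheds 130 MW to N13, N14: 65 each.
    N13: 30+65 = 95 ≤ 120
    N14: 60+65 = 125 > 100
  N27 sheds 200 MW: no online neighbours, lost.
Round 2 — N14 trips offline.
  N14 sheds 125 MW: no online neighbours, lost.
No further trips.

3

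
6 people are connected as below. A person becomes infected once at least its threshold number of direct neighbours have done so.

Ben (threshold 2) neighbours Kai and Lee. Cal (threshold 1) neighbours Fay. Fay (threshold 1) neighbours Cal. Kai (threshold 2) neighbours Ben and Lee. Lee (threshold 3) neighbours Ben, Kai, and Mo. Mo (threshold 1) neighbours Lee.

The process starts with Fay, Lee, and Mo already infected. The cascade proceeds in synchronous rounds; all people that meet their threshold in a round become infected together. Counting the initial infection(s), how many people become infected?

Round 1 — Fay, Lee, Mo become infected (initial).
Round 2 — checking thresholds:
  Ben: 1 of 2 neighbours < 2, holds.
  Cal: 1 of 1 neighbours ≥ 1, becomes infected.
  Kai: 1 of 2 neighbours < 2, holds.
Round 3 — no new infections; cascade stops.

4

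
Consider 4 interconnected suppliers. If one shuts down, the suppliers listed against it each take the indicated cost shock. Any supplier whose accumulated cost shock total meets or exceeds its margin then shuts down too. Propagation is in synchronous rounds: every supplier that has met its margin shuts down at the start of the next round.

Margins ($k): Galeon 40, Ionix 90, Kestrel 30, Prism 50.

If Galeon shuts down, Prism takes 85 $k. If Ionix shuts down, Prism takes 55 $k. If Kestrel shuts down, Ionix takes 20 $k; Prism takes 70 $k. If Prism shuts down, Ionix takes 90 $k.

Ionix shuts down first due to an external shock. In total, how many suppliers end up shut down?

2

Round 1 — Ionix shuts down (initial).
  Prism: +55 → 55 ≥ 50
Round 2 — Prism shuts down.
No further shutdowns.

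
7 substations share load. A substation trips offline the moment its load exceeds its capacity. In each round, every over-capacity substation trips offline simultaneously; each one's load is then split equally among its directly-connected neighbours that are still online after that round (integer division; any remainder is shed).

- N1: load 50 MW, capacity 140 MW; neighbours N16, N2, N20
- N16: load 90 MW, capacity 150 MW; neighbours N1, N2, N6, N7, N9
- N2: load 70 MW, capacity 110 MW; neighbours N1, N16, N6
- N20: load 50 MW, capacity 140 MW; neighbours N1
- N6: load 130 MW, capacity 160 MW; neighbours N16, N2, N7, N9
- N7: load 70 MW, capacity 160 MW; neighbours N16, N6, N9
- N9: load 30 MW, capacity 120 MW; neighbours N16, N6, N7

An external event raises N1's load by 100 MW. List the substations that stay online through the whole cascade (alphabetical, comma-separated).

N20

Round 1 — N1 at 150 > 140. N1 trips offline.
  N1 sheds 150 MW to N16, N2, N20: 50 each.
    N16: 90+50 = 140 ≤ 150
    N2: 70+50 = 120 > 110
    N20: 50+50 = 100 ≤ 140
Round 2 — N2 trips offline.
  N2 sheds 120 MW to N16, N6: 60 each.
    N16: 140+60 = 200 > 150
    N6: 130+60 = 190 > 160
Round 3 — N16, N6 trip offline.
  N16 sheds 200 MW to N7, N9: 100 each.
    N7: 70+100 = 170 > 160
    N9: 30+100 = 130 > 120
  N6 sheds 190 MW to N7, N9: 95 each.
    N7: 170+95 = 265 > 160
    N9: 130+95 = 225 > 120
Round 4 — N7, N9 trip offline.
  N7 sheds 265 MW: no online neighbours, lost.
  N9 sheds 225 MW: no online neighbours, lost.
No further trips.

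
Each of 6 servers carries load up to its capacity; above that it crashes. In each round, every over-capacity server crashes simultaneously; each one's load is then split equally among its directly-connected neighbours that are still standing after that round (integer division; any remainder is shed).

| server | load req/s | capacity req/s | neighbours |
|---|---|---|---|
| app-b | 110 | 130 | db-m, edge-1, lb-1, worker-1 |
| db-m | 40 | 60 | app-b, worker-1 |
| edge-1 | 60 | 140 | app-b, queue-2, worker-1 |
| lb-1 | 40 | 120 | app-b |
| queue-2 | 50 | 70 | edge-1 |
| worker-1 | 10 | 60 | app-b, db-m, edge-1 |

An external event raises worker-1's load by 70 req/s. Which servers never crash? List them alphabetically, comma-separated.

lb-1

Round 1 — worker-1 at 80 > 60. worker-1 crashes.
  worker-1 sheds 80 req/s to app-b, db-m, edge-1: 26 each (2 lost).
    app-b: 110+26 = 136 > 130
    db-m: 40+26 = 66 > 60
    edge-1: 60+26 = 86 ≤ 140
Round 2 — app-b, db-m crash.
  app-b sheds 136 req/s to edge-1, lb-1: 68 each.
    edge-1: 86+68 = 154 > 140
    lb-1: 40+68 = 108 ≤ 120
  db-m sheds 66 req/s: no online neighbours, lost.
Round 3 — edge-1 crashes.
  edge-1 sheds 154 req/s to queue-2: 154 each.
    queue-2: 50+154 = 204 > 70
Round 4 — queue-2 crashes.
  queue-2 sheds 204 req/s: no online neighbours, lost.
No further crashes.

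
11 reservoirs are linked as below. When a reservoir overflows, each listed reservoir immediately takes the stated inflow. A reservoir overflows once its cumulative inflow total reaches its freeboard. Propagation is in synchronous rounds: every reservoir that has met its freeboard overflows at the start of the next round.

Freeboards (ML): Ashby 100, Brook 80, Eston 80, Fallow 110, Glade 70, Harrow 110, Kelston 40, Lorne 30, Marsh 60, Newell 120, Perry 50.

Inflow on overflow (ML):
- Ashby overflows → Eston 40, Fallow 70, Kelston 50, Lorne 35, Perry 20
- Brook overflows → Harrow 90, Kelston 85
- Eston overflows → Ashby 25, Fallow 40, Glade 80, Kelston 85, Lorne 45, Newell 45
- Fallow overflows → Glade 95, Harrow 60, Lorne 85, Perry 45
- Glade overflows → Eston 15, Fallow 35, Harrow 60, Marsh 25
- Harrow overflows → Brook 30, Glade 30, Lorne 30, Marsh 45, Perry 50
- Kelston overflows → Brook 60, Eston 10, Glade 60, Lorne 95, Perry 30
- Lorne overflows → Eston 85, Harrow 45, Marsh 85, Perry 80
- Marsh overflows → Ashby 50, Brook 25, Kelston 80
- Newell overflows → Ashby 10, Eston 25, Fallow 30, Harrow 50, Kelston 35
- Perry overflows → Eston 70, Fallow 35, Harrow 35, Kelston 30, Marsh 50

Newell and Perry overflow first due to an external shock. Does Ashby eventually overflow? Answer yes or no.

Round 1 — Newell, Perry overflow (initial).
  Ashby: +10 → 10 < 100
  Eston: +25+70 → 95 ≥ 80
  Fallow: +30+35 → 65 < 110
  Harrow: +50+35 → 85 < 110
  Kelston: +35+30 → 65 ≥ 40
  Marsh: +50 → 50 < 60
Round 2 — Eston, Kelston overflow.
  Ashby: +25 → 35 < 100
  Brook: +60 → 60 < 80
  Fallow: +40 → 105 < 110
  Glade: +80+60 → 140 ≥ 70
  Lorne: +45+95 → 140 ≥ 30
Round 3 — Glade, Lorne overflow.
  Fallow: +35 → 140 ≥ 110
  Harrow: +60+45 → 190 ≥ 110
  Marsh: +25+85 → 160 ≥ 60
Round 4 — Fallow, Harrow, Marsh overflow.
  Ashby: +50 → 85 < 100
  Brook: +30+25 → 115 ≥ 80
Round 5 — Brook overflows.
No further overflows.

no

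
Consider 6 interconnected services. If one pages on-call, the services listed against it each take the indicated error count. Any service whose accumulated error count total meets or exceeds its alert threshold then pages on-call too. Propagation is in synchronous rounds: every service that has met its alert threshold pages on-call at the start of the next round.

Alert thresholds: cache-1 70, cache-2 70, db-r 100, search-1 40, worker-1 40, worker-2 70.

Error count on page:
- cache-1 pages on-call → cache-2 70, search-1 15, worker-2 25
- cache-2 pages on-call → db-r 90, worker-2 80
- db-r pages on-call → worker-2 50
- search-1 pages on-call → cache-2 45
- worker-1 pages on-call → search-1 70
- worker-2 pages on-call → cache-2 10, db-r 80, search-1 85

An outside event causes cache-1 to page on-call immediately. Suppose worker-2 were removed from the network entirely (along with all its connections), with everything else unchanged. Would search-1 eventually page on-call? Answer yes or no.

With worker-2 removed:
Round 1 — cache-1 pages on-call (initial).
  cache-2: +70 → 70 ≥ 70
  search-1: +15 → 15 < 40
Round 2 — cache-2 pages on-call.
  db-r: +90 → 90 < 100
No further pages.

no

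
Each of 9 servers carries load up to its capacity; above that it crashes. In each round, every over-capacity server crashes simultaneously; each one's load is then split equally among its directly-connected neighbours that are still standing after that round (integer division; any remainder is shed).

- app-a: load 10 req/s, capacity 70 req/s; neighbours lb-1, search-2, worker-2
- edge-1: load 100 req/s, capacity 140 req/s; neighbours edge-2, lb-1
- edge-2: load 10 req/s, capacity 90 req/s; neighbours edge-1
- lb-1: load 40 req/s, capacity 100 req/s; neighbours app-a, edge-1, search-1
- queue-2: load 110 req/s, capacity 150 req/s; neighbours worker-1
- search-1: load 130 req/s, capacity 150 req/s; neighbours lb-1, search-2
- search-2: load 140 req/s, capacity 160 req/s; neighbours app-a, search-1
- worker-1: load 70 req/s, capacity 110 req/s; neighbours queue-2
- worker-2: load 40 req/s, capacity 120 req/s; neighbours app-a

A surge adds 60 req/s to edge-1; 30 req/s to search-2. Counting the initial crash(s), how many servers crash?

6

Round 1 — edge-1 at 160 > 140; search-2 at 170 > 160. edge-1, search-2 crash.
  edge-1 sheds 160 req/s to edge-2, lb-1: 80 each.
    edge-2: 10+80 = 90 ≤ 90
    lb-1: 40+80 = 120 > 100
  search-2 sheds 170 req/s to app-a, search-1: 85 each.
    app-a: 10+85 = 95 > 70
    search-1: 130+85 = 215 > 150
Round 2 — app-a, lb-1, search-1 crash.
  app-a sheds 95 req/s to worker-2: 95 each.
    worker-2: 40+95 = 135 > 120
  lb-1 sheds 120 req/s: no online neighbours, lost.
  search-1 sheds 215 req/s: no online neighbours, lost.
Round 3 — worker-2 crashes.
  worker-2 sheds 135 req/s: no online neighbours, lost.
No further crashes.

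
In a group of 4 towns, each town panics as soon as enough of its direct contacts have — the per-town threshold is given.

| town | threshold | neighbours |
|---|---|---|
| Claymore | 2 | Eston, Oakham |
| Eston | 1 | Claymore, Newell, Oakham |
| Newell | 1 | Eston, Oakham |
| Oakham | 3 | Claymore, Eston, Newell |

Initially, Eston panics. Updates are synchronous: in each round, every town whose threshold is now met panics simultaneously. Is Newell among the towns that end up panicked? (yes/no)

Round 1 — Eston panics (initial).
Round 2 — checking thresholds:
  Claymore: 1 of 2 neighbours < 2, holds.
  Newell: 1 of 2 neighbours ≥ 1, panics.
  Oakham: 1 of 3 neighbours < 3, holds.
Round 3 — no new panics; cascade stops.

yes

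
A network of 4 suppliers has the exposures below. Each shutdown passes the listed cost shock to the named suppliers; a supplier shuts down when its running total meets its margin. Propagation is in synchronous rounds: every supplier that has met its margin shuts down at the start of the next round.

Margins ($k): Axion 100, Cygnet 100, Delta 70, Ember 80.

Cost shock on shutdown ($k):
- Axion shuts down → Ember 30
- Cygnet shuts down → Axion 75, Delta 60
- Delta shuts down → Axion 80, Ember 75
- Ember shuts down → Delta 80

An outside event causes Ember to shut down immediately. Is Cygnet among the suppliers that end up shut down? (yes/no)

no

Round 1 — Ember shuts down (initial).
  Delta: +80 → 80 ≥ 70
Round 2 — Delta shuts down.
  Axion: +80 → 80 < 100
No further shutdowns.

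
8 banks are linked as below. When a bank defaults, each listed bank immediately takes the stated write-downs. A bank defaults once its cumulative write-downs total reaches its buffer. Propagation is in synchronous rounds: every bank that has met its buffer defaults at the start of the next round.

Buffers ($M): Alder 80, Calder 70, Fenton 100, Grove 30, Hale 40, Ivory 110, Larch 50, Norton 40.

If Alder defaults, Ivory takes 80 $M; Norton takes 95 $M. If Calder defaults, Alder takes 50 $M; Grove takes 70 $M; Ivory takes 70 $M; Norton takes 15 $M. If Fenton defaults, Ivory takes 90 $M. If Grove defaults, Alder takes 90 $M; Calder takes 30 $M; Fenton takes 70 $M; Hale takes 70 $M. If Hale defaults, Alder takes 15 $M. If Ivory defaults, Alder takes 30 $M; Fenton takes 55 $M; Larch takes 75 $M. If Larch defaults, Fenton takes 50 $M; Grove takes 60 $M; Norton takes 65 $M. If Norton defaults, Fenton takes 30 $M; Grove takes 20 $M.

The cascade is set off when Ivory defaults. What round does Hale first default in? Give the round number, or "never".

Round 1 — Ivory defaults (initial).
  Alder: +30 → 30 < 80
  Fenton: +55 → 55 < 100
  Larch: +75 → 75 ≥ 50
Round 2 — Larch defaults.
  Fenton: +50 → 105 ≥ 100
  Grove: +60 → 60 ≥ 30
  Norton: +65 → 65 ≥ 40
Round 3 — Fenton, Grove, Norton default.
  Alder: +90 → 120 ≥ 80
  Calder: +30 → 30 < 70
  Hale: +70 → 70 ≥ 40
Round 4 — Alder, Hale default.
No further defaults.

4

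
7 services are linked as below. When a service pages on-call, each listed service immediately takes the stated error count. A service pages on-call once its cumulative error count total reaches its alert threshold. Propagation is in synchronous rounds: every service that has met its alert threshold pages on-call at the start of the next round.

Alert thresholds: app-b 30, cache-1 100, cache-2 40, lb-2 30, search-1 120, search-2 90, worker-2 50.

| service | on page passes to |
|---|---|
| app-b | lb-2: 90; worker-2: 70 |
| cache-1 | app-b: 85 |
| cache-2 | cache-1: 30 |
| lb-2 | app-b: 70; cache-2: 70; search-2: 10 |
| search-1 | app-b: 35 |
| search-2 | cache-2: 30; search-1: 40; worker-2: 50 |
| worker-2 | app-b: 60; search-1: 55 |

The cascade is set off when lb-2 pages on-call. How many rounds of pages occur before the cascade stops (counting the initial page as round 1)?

Round 1 — lb-2 pages on-call (initial).
  app-b: +70 → 70 ≥ 30
  cache-2: +70 → 70 ≥ 40
  search-2: +10 → 10 < 90
Round 2 — app-b, cache-2 page on-call.
  cache-1: +30 → 30 < 100
  worker-2: +70 → 70 ≥ 50
Round 3 — worker-2 pages on-call.
  search-1: +55 → 55 < 120
No further pages.

3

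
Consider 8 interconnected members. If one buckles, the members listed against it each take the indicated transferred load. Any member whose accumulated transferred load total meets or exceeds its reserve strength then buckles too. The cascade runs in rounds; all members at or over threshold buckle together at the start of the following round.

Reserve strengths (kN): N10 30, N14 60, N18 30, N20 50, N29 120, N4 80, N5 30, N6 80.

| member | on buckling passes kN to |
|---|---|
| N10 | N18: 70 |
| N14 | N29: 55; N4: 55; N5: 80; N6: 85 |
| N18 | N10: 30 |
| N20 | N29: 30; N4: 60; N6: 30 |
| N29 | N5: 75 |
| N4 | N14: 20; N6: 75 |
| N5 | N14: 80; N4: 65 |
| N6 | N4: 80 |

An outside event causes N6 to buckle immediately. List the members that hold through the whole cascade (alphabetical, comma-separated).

N10, N14, N18, N20, N29, N5

Round 1 — N6 buckles (initial).
  N4: +80 → 80 ≥ 80
Round 2 — N4 buckles.
  N14: +20 → 20 < 60
No further bucklings.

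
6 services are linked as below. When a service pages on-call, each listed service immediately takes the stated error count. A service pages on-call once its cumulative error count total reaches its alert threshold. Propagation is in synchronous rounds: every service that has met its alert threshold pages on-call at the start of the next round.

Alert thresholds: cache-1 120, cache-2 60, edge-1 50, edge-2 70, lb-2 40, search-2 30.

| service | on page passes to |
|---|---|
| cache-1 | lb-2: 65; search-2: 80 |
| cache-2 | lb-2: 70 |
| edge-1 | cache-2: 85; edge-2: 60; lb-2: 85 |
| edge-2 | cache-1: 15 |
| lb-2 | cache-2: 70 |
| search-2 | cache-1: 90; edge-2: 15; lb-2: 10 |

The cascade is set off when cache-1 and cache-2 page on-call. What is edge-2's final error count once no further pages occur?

Round 1 — cache-1, cache-2 page on-call (initial).
  lb-2: +65+70 → 135 ≥ 40
  search-2: +80 → 80 ≥ 30
Round 2 — lb-2, search-2 page on-call.
  edge-2: +15 → 15 < 70
No further pages.

15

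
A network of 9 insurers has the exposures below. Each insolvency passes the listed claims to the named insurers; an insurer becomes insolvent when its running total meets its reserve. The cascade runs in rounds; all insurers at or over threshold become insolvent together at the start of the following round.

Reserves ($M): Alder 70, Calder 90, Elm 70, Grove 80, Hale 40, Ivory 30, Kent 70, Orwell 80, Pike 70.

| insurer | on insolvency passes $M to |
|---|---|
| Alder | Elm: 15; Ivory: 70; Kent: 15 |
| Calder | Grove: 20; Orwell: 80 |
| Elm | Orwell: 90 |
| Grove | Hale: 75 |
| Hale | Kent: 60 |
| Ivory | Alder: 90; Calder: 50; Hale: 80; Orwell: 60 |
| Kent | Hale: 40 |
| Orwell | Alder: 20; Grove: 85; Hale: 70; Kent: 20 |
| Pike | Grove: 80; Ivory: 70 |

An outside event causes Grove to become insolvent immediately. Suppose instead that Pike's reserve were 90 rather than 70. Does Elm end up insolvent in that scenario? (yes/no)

no

With Pike's reserve at 90:
Round 1 — Grove becomes insolvent (initial).
  Hale: +75 → 75 ≥ 40
Round 2 — Hale becomes insolvent.
  Kent: +60 → 60 < 70
No further insolvencies.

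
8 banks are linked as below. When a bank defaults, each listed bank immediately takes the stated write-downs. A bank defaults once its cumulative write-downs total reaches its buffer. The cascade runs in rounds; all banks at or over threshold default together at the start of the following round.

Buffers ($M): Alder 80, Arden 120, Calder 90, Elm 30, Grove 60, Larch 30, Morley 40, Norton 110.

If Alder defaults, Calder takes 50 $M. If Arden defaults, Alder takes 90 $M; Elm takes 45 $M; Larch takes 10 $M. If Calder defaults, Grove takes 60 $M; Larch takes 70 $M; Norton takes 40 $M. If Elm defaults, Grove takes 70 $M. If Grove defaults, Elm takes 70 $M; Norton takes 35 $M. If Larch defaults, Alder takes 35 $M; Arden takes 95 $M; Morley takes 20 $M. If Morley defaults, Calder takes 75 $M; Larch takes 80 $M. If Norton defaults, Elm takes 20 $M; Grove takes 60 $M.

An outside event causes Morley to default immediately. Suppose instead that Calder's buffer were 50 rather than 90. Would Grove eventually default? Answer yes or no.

yes

With Calder's buffer at 50:
Round 1 — Morley defaults (initial).
  Calder: +75 → 75 ≥ 50
  Larch: +80 → 80 ≥ 30
Round 2 — Calder, Larch default.
  Alder: +35 → 35 < 80
  Arden: +95 → 95 < 120
  Grove: +60 → 60 ≥ 60
  Norton: +40 → 40 < 110
Round 3 — Grove defaults.
  Elm: +70 → 70 ≥ 30
  Norton: +35 → 75 < 110
Round 4 — Elm defaults.
No further defaults.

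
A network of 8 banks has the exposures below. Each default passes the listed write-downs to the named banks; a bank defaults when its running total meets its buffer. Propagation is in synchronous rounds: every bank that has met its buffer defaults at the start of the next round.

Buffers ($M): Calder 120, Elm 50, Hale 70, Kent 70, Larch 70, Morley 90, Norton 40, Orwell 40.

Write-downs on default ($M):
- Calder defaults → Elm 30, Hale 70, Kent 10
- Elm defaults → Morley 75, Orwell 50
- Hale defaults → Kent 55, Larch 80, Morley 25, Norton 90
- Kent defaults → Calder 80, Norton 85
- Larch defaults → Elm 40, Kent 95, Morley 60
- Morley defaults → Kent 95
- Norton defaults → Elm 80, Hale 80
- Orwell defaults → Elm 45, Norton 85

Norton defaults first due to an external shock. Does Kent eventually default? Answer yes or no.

Round 1 — Norton defaults (initial).
  Elm: +80 → 80 ≥ 50
  Hale: +80 → 80 ≥ 70
Round 2 — Elm, Hale default.
  Kent: +55 → 55 < 70
  Larch: +80 → 80 ≥ 70
  Morley: +75+25 → 100 ≥ 90
  Orwell: +50 → 50 ≥ 40
Round 3 — Larch, Morley, Orwell default.
  Kent: +95+95 → 245 ≥ 70
Round 4 — Kent defaults.
  Calder: +80 → 80 < 120
No further defaults.

yes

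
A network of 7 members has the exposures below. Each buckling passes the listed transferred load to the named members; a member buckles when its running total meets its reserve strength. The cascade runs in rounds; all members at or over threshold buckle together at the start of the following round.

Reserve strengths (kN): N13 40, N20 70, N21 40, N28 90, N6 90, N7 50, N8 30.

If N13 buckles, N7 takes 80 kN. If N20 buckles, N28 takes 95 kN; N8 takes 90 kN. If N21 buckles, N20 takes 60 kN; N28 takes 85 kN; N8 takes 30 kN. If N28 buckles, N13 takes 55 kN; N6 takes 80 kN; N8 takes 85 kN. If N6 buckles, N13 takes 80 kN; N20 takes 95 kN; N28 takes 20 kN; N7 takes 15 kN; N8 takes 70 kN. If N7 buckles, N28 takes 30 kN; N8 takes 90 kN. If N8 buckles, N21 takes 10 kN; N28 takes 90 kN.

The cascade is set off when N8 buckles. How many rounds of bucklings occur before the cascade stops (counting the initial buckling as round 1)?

4

Round 1 — N8 buckles (initial).
  N21: +10 → 10 < 40
  N28: +90 → 90 ≥ 90
Round 2 — N28 buckles.
  N13: +55 → 55 ≥ 40
  N6: +80 → 80 < 90
Round 3 — N13 buckles.
  N7: +80 → 80 ≥ 50
Round 4 — N7 buckles.
No further bucklings.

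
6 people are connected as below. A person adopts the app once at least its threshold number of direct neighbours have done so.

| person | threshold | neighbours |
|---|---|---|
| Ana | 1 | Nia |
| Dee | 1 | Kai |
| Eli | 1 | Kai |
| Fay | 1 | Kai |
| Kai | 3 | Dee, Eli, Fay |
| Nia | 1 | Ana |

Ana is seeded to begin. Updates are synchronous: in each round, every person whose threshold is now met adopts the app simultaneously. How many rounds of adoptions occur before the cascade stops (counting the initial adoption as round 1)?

2

Round 1 — Ana adopts the app (initial).
Round 2 — checking thresholds:
  Nia: 1 of 1 neighbours ≥ 1, adopts the app.
Round 3 — no new adoptions; cascade stops.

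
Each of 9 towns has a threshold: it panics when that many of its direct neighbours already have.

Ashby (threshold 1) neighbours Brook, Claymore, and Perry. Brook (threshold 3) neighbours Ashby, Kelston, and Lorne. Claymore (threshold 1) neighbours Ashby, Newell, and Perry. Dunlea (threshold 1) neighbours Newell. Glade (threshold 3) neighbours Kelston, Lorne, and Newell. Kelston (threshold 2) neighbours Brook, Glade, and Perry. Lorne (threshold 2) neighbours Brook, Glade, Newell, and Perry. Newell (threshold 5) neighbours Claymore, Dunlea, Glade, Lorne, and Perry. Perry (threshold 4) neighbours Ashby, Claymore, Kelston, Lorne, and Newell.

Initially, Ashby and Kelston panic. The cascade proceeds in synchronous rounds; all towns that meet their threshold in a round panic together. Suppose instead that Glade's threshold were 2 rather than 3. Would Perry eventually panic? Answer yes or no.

no

With Glade's threshold at 2:
Round 1 — Ashby, Kelston panic (initial).
Round 2 — checking thresholds:
  Brook: 2 of 3 neighbours < 3, holds.
  Claymore: 1 of 3 neighbours ≥ 1, panics.
  Glade: 1 of 3 neighbours < 2, holds.
  Perry: 2 of 5 neighbours < 4, holds.
Round 3 — no new panics; cascade stops.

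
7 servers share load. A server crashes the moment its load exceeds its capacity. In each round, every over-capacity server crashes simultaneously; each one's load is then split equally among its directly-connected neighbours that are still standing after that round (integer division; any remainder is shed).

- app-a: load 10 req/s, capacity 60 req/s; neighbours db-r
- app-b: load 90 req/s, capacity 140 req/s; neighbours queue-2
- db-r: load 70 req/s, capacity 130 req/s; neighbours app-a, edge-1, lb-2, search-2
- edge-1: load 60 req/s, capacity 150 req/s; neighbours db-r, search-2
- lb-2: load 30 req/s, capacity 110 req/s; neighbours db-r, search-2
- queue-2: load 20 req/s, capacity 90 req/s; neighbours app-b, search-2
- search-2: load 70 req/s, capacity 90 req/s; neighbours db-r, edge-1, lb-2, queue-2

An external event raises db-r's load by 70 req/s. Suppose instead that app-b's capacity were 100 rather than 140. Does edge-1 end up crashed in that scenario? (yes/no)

With app-b's capacity at 100:
Round 1 — db-r at 140 > 130. db-r crashes.
  db-r sheds 140 req/s to app-a, edge-1, lb-2, search-2: 35 each.
    app-a: 10+35 = 45 ≤ 60
    edge-1: 60+35 = 95 ≤ 150
    lb-2: 30+35 = 65 ≤ 110
    search-2: 70+35 = 105 > 90
Round 2 — search-2 crashes.
  search-2 sheds 105 req/s to edge-1, lb-2, queue-2: 35 each.
    edge-1: 95+35 = 130 ≤ 150
    lb-2: 65+35 = 100 ≤ 110
    queue-2: 20+35 = 55 ≤ 90
No further crashes.

no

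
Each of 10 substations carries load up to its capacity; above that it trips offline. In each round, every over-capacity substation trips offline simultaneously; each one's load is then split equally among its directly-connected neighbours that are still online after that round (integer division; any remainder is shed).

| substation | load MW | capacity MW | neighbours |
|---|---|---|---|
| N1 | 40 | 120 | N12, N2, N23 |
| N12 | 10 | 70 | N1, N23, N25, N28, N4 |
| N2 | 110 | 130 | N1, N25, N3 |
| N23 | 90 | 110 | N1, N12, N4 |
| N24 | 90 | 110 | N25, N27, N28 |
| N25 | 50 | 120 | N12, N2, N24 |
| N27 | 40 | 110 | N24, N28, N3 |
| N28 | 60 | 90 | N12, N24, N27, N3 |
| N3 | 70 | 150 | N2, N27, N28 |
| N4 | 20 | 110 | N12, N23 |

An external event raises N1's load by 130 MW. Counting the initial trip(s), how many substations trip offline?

Round 1 — N1 at 170 > 120. N1 trips offline.
  N1 sheds 170 MW to N12, N2, N23: 56 each (2 lost).
    N12: 10+56 = 66 ≤ 70
    N2: 110+56 = 166 > 130
    N23: 90+56 = 146 > 110
Round 2 — N2, N23 trip offline.
  N2 sheds 166 MW to N25, N3: 83 each.
    N25: 50+83 = 133 > 120
    N3: 70+83 = 153 > 150
  N23 sheds 146 MW to N12, N4: 73 each.
    N12: 66+73 = 139 > 70
    N4: 20+73 = 93 ≤ 110
Round 3 — N12, N25, N3 trip offline.
  N12 sheds 139 MW to N28, N4: 69 each (1 lost).
    N28: 60+69 = 129 > 90
    N4: 93+69 = 162 > 110
  N25 sheds 133 MW to N24: 133 each.
    N24: 90+133 = 223 > 110
  N3 sheds 153 MW to N27, N28: 76 each (1 lost).
    N27: 40+76 = 116 > 110
    N28: 129+76 = 205 > 90
Round 4 — N24, N27, N28, N4 trip offline.
  N24 sheds 223 MW: no online neighbours, lost.
  N27 sheds 116 MW: no online neighbours, lost.
  N28 sheds 205 MW: no online neighbours, lost.
  N4 sheds 162 MW: no online neighbours, lost.
No further trips.

10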